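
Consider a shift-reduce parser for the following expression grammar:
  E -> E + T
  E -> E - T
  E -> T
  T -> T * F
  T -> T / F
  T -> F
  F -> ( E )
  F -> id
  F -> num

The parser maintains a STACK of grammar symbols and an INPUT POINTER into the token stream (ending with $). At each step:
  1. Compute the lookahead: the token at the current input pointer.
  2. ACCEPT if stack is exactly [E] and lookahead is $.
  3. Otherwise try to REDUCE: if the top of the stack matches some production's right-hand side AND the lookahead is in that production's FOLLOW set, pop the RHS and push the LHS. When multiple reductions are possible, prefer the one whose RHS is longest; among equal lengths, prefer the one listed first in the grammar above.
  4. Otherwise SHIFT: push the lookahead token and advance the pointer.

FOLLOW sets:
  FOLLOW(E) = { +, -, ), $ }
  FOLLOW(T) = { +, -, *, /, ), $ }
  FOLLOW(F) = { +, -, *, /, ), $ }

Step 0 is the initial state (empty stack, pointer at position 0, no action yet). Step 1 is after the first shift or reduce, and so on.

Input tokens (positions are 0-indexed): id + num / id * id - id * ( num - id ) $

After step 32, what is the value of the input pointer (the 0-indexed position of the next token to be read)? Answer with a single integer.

Step 1: shift id. Stack=[id] ptr=1 lookahead=+ remaining=[+ num / id * id - id * ( num - id ) $]
Step 2: reduce F->id. Stack=[F] ptr=1 lookahead=+ remaining=[+ num / id * id - id * ( num - id ) $]
Step 3: reduce T->F. Stack=[T] ptr=1 lookahead=+ remaining=[+ num / id * id - id * ( num - id ) $]
Step 4: reduce E->T. Stack=[E] ptr=1 lookahead=+ remaining=[+ num / id * id - id * ( num - id ) $]
Step 5: shift +. Stack=[E +] ptr=2 lookahead=num remaining=[num / id * id - id * ( num - id ) $]
Step 6: shift num. Stack=[E + num] ptr=3 lookahead=/ remaining=[/ id * id - id * ( num - id ) $]
Step 7: reduce F->num. Stack=[E + F] ptr=3 lookahead=/ remaining=[/ id * id - id * ( num - id ) $]
Step 8: reduce T->F. Stack=[E + T] ptr=3 lookahead=/ remaining=[/ id * id - id * ( num - id ) $]
Step 9: shift /. Stack=[E + T /] ptr=4 lookahead=id remaining=[id * id - id * ( num - id ) $]
Step 10: shift id. Stack=[E + T / id] ptr=5 lookahead=* remaining=[* id - id * ( num - id ) $]
Step 11: reduce F->id. Stack=[E + T / F] ptr=5 lookahead=* remaining=[* id - id * ( num - id ) $]
Step 12: reduce T->T / F. Stack=[E + T] ptr=5 lookahead=* remaining=[* id - id * ( num - id ) $]
Step 13: shift *. Stack=[E + T *] ptr=6 lookahead=id remaining=[id - id * ( num - id ) $]
Step 14: shift id. Stack=[E + T * id] ptr=7 lookahead=- remaining=[- id * ( num - id ) $]
Step 15: reduce F->id. Stack=[E + T * F] ptr=7 lookahead=- remaining=[- id * ( num - id ) $]
Step 16: reduce T->T * F. Stack=[E + T] ptr=7 lookahead=- remaining=[- id * ( num - id ) $]
Step 17: reduce E->E + T. Stack=[E] ptr=7 lookahead=- remaining=[- id * ( num - id ) $]
Step 18: shift -. Stack=[E -] ptr=8 lookahead=id remaining=[id * ( num - id ) $]
Step 19: shift id. Stack=[E - id] ptr=9 lookahead=* remaining=[* ( num - id ) $]
Step 20: reduce F->id. Stack=[E - F] ptr=9 lookahead=* remaining=[* ( num - id ) $]
Step 21: reduce T->F. Stack=[E - T] ptr=9 lookahead=* remaining=[* ( num - id ) $]
Step 22: shift *. Stack=[E - T *] ptr=10 lookahead=( remaining=[( num - id ) $]
Step 23: shift (. Stack=[E - T * (] ptr=11 lookahead=num remaining=[num - id ) $]
Step 24: shift num. Stack=[E - T * ( num] ptr=12 lookahead=- remaining=[- id ) $]
Step 25: reduce F->num. Stack=[E - T * ( F] ptr=12 lookahead=- remaining=[- id ) $]
Step 26: reduce T->F. Stack=[E - T * ( T] ptr=12 lookahead=- remaining=[- id ) $]
Step 27: reduce E->T. Stack=[E - T * ( E] ptr=12 lookahead=- remaining=[- id ) $]
Step 28: shift -. Stack=[E - T * ( E -] ptr=13 lookahead=id remaining=[id ) $]
Step 29: shift id. Stack=[E - T * ( E - id] ptr=14 lookahead=) remaining=[) $]
Step 30: reduce F->id. Stack=[E - T * ( E - F] ptr=14 lookahead=) remaining=[) $]
Step 31: reduce T->F. Stack=[E - T * ( E - T] ptr=14 lookahead=) remaining=[) $]
Step 32: reduce E->E - T. Stack=[E - T * ( E] ptr=14 lookahead=) remaining=[) $]

Answer: 14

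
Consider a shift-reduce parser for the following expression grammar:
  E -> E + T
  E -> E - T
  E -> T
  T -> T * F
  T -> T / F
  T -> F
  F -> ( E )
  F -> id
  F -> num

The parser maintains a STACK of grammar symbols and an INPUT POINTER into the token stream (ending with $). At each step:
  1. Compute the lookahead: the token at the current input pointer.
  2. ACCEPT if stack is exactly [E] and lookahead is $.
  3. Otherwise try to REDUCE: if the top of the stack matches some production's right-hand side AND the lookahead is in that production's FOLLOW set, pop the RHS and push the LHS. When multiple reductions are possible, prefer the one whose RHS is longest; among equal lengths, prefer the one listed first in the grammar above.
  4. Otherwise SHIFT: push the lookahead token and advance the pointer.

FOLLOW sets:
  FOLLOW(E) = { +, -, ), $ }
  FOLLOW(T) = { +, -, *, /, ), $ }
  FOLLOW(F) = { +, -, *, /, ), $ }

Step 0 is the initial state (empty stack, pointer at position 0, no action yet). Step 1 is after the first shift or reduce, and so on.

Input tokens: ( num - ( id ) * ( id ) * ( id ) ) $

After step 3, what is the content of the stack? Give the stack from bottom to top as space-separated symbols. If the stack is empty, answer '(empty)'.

Step 1: shift (. Stack=[(] ptr=1 lookahead=num remaining=[num - ( id ) * ( id ) * ( id ) ) $]
Step 2: shift num. Stack=[( num] ptr=2 lookahead=- remaining=[- ( id ) * ( id ) * ( id ) ) $]
Step 3: reduce F->num. Stack=[( F] ptr=2 lookahead=- remaining=[- ( id ) * ( id ) * ( id ) ) $]

Answer: ( F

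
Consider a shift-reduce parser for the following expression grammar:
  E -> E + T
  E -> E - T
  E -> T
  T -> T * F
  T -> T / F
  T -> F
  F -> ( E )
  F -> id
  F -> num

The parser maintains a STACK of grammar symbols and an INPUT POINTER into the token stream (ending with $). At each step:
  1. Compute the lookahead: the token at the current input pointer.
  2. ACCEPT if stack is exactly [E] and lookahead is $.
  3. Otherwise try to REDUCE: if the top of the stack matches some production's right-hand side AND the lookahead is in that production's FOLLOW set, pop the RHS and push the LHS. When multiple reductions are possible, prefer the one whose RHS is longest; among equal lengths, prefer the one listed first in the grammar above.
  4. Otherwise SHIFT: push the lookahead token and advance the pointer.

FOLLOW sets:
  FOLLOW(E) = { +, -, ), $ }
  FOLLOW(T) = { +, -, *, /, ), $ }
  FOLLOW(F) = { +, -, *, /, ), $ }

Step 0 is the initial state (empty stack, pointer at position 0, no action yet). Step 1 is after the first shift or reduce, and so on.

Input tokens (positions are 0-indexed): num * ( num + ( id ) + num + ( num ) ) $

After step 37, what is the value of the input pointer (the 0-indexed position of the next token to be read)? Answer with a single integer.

Step 1: shift num. Stack=[num] ptr=1 lookahead=* remaining=[* ( num + ( id ) + num + ( num ) ) $]
Step 2: reduce F->num. Stack=[F] ptr=1 lookahead=* remaining=[* ( num + ( id ) + num + ( num ) ) $]
Step 3: reduce T->F. Stack=[T] ptr=1 lookahead=* remaining=[* ( num + ( id ) + num + ( num ) ) $]
Step 4: shift *. Stack=[T *] ptr=2 lookahead=( remaining=[( num + ( id ) + num + ( num ) ) $]
Step 5: shift (. Stack=[T * (] ptr=3 lookahead=num remaining=[num + ( id ) + num + ( num ) ) $]
Step 6: shift num. Stack=[T * ( num] ptr=4 lookahead=+ remaining=[+ ( id ) + num + ( num ) ) $]
Step 7: reduce F->num. Stack=[T * ( F] ptr=4 lookahead=+ remaining=[+ ( id ) + num + ( num ) ) $]
Step 8: reduce T->F. Stack=[T * ( T] ptr=4 lookahead=+ remaining=[+ ( id ) + num + ( num ) ) $]
Step 9: reduce E->T. Stack=[T * ( E] ptr=4 lookahead=+ remaining=[+ ( id ) + num + ( num ) ) $]
Step 10: shift +. Stack=[T * ( E +] ptr=5 lookahead=( remaining=[( id ) + num + ( num ) ) $]
Step 11: shift (. Stack=[T * ( E + (] ptr=6 lookahead=id remaining=[id ) + num + ( num ) ) $]
Step 12: shift id. Stack=[T * ( E + ( id] ptr=7 lookahead=) remaining=[) + num + ( num ) ) $]
Step 13: reduce F->id. Stack=[T * ( E + ( F] ptr=7 lookahead=) remaining=[) + num + ( num ) ) $]
Step 14: reduce T->F. Stack=[T * ( E + ( T] ptr=7 lookahead=) remaining=[) + num + ( num ) ) $]
Step 15: reduce E->T. Stack=[T * ( E + ( E] ptr=7 lookahead=) remaining=[) + num + ( num ) ) $]
Step 16: shift ). Stack=[T * ( E + ( E )] ptr=8 lookahead=+ remaining=[+ num + ( num ) ) $]
Step 17: reduce F->( E ). Stack=[T * ( E + F] ptr=8 lookahead=+ remaining=[+ num + ( num ) ) $]
Step 18: reduce T->F. Stack=[T * ( E + T] ptr=8 lookahead=+ remaining=[+ num + ( num ) ) $]
Step 19: reduce E->E + T. Stack=[T * ( E] ptr=8 lookahead=+ remaining=[+ num + ( num ) ) $]
Step 20: shift +. Stack=[T * ( E +] ptr=9 lookahead=num remaining=[num + ( num ) ) $]
Step 21: shift num. Stack=[T * ( E + num] ptr=10 lookahead=+ remaining=[+ ( num ) ) $]
Step 22: reduce F->num. Stack=[T * ( E + F] ptr=10 lookahead=+ remaining=[+ ( num ) ) $]
Step 23: reduce T->F. Stack=[T * ( E + T] ptr=10 lookahead=+ remaining=[+ ( num ) ) $]
Step 24: reduce E->E + T. Stack=[T * ( E] ptr=10 lookahead=+ remaining=[+ ( num ) ) $]
Step 25: shift +. Stack=[T * ( E +] ptr=11 lookahead=( remaining=[( num ) ) $]
Step 26: shift (. Stack=[T * ( E + (] ptr=12 lookahead=num remaining=[num ) ) $]
Step 27: shift num. Stack=[T * ( E + ( num] ptr=13 lookahead=) remaining=[) ) $]
Step 28: reduce F->num. Stack=[T * ( E + ( F] ptr=13 lookahead=) remaining=[) ) $]
Step 29: reduce T->F. Stack=[T * ( E + ( T] ptr=13 lookahead=) remaining=[) ) $]
Step 30: reduce E->T. Stack=[T * ( E + ( E] ptr=13 lookahead=) remaining=[) ) $]
Step 31: shift ). Stack=[T * ( E + ( E )] ptr=14 lookahead=) remaining=[) $]
Step 32: reduce F->( E ). Stack=[T * ( E + F] ptr=14 lookahead=) remaining=[) $]
Step 33: reduce T->F. Stack=[T * ( E + T] ptr=14 lookahead=) remaining=[) $]
Step 34: reduce E->E + T. Stack=[T * ( E] ptr=14 lookahead=) remaining=[) $]
Step 35: shift ). Stack=[T * ( E )] ptr=15 lookahead=$ remaining=[$]
Step 36: reduce F->( E ). Stack=[T * F] ptr=15 lookahead=$ remaining=[$]
Step 37: reduce T->T * F. Stack=[T] ptr=15 lookahead=$ remaining=[$]

Answer: 15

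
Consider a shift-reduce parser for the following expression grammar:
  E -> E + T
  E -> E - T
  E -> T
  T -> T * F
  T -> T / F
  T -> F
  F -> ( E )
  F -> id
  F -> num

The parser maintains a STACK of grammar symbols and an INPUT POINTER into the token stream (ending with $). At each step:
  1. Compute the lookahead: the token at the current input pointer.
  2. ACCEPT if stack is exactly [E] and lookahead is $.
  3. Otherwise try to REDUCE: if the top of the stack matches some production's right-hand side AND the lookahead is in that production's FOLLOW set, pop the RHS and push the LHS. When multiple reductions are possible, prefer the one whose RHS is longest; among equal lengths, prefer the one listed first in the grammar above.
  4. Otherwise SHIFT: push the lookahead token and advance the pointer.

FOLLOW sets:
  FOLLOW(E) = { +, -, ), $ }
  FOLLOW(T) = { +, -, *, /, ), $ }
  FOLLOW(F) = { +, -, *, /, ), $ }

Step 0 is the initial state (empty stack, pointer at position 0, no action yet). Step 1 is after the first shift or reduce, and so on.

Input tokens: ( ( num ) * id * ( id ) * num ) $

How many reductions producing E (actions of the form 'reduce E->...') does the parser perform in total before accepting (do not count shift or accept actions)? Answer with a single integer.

Step 1: shift (. Stack=[(] ptr=1 lookahead=( remaining=[( num ) * id * ( id ) * num ) $]
Step 2: shift (. Stack=[( (] ptr=2 lookahead=num remaining=[num ) * id * ( id ) * num ) $]
Step 3: shift num. Stack=[( ( num] ptr=3 lookahead=) remaining=[) * id * ( id ) * num ) $]
Step 4: reduce F->num. Stack=[( ( F] ptr=3 lookahead=) remaining=[) * id * ( id ) * num ) $]
Step 5: reduce T->F. Stack=[( ( T] ptr=3 lookahead=) remaining=[) * id * ( id ) * num ) $]
Step 6: reduce E->T. Stack=[( ( E] ptr=3 lookahead=) remaining=[) * id * ( id ) * num ) $]
Step 7: shift ). Stack=[( ( E )] ptr=4 lookahead=* remaining=[* id * ( id ) * num ) $]
Step 8: reduce F->( E ). Stack=[( F] ptr=4 lookahead=* remaining=[* id * ( id ) * num ) $]
Step 9: reduce T->F. Stack=[( T] ptr=4 lookahead=* remaining=[* id * ( id ) * num ) $]
Step 10: shift *. Stack=[( T *] ptr=5 lookahead=id remaining=[id * ( id ) * num ) $]
Step 11: shift id. Stack=[( T * id] ptr=6 lookahead=* remaining=[* ( id ) * num ) $]
Step 12: reduce F->id. Stack=[( T * F] ptr=6 lookahead=* remaining=[* ( id ) * num ) $]
Step 13: reduce T->T * F. Stack=[( T] ptr=6 lookahead=* remaining=[* ( id ) * num ) $]
Step 14: shift *. Stack=[( T *] ptr=7 lookahead=( remaining=[( id ) * num ) $]
Step 15: shift (. Stack=[( T * (] ptr=8 lookahead=id remaining=[id ) * num ) $]
Step 16: shift id. Stack=[( T * ( id] ptr=9 lookahead=) remaining=[) * num ) $]
Step 17: reduce F->id. Stack=[( T * ( F] ptr=9 lookahead=) remaining=[) * num ) $]
Step 18: reduce T->F. Stack=[( T * ( T] ptr=9 lookahead=) remaining=[) * num ) $]
Step 19: reduce E->T. Stack=[( T * ( E] ptr=9 lookahead=) remaining=[) * num ) $]
Step 20: shift ). Stack=[( T * ( E )] ptr=10 lookahead=* remaining=[* num ) $]
Step 21: reduce F->( E ). Stack=[( T * F] ptr=10 lookahead=* remaining=[* num ) $]
Step 22: reduce T->T * F. Stack=[( T] ptr=10 lookahead=* remaining=[* num ) $]
Step 23: shift *. Stack=[( T *] ptr=11 lookahead=num remaining=[num ) $]
Step 24: shift num. Stack=[( T * num] ptr=12 lookahead=) remaining=[) $]
Step 25: reduce F->num. Stack=[( T * F] ptr=12 lookahead=) remaining=[) $]
Step 26: reduce T->T * F. Stack=[( T] ptr=12 lookahead=) remaining=[) $]
Step 27: reduce E->T. Stack=[( E] ptr=12 lookahead=) remaining=[) $]
Step 28: shift ). Stack=[( E )] ptr=13 lookahead=$ remaining=[$]
Step 29: reduce F->( E ). Stack=[F] ptr=13 lookahead=$ remaining=[$]
Step 30: reduce T->F. Stack=[T] ptr=13 lookahead=$ remaining=[$]
Step 31: reduce E->T. Stack=[E] ptr=13 lookahead=$ remaining=[$]
Step 32: accept. Stack=[E] ptr=13 lookahead=$ remaining=[$]

Answer: 4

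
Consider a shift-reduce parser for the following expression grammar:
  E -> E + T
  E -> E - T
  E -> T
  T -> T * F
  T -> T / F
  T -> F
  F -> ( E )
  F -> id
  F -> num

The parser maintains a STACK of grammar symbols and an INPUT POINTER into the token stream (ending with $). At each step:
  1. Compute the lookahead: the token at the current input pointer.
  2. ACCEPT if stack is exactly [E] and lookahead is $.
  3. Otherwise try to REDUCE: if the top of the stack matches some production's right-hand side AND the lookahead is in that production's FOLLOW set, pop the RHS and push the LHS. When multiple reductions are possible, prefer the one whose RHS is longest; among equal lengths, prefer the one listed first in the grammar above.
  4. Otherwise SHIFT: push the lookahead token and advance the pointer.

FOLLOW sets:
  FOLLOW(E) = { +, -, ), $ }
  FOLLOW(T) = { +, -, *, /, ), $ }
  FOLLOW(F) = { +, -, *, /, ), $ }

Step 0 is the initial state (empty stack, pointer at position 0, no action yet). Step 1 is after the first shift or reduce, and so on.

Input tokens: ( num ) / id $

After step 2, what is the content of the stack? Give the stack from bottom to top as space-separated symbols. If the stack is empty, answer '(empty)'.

Step 1: shift (. Stack=[(] ptr=1 lookahead=num remaining=[num ) / id $]
Step 2: shift num. Stack=[( num] ptr=2 lookahead=) remaining=[) / id $]

Answer: ( num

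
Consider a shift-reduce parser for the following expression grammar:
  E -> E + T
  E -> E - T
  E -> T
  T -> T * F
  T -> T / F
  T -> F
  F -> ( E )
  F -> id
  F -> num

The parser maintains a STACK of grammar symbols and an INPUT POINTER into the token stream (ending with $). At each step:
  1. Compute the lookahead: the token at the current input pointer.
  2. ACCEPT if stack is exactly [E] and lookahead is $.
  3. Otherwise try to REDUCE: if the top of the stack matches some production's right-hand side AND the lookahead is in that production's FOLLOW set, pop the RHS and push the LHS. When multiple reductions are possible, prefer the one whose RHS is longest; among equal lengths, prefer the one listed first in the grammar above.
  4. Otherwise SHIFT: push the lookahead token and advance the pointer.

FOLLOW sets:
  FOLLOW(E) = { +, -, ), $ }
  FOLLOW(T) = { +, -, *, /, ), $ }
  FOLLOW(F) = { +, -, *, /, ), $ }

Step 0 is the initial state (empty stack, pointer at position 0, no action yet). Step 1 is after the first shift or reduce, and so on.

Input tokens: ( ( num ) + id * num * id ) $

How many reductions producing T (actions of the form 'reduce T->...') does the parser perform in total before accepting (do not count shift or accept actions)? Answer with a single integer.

Step 1: shift (. Stack=[(] ptr=1 lookahead=( remaining=[( num ) + id * num * id ) $]
Step 2: shift (. Stack=[( (] ptr=2 lookahead=num remaining=[num ) + id * num * id ) $]
Step 3: shift num. Stack=[( ( num] ptr=3 lookahead=) remaining=[) + id * num * id ) $]
Step 4: reduce F->num. Stack=[( ( F] ptr=3 lookahead=) remaining=[) + id * num * id ) $]
Step 5: reduce T->F. Stack=[( ( T] ptr=3 lookahead=) remaining=[) + id * num * id ) $]
Step 6: reduce E->T. Stack=[( ( E] ptr=3 lookahead=) remaining=[) + id * num * id ) $]
Step 7: shift ). Stack=[( ( E )] ptr=4 lookahead=+ remaining=[+ id * num * id ) $]
Step 8: reduce F->( E ). Stack=[( F] ptr=4 lookahead=+ remaining=[+ id * num * id ) $]
Step 9: reduce T->F. Stack=[( T] ptr=4 lookahead=+ remaining=[+ id * num * id ) $]
Step 10: reduce E->T. Stack=[( E] ptr=4 lookahead=+ remaining=[+ id * num * id ) $]
Step 11: shift +. Stack=[( E +] ptr=5 lookahead=id remaining=[id * num * id ) $]
Step 12: shift id. Stack=[( E + id] ptr=6 lookahead=* remaining=[* num * id ) $]
Step 13: reduce F->id. Stack=[( E + F] ptr=6 lookahead=* remaining=[* num * id ) $]
Step 14: reduce T->F. Stack=[( E + T] ptr=6 lookahead=* remaining=[* num * id ) $]
Step 15: shift *. Stack=[( E + T *] ptr=7 lookahead=num remaining=[num * id ) $]
Step 16: shift num. Stack=[( E + T * num] ptr=8 lookahead=* remaining=[* id ) $]
Step 17: reduce F->num. Stack=[( E + T * F] ptr=8 lookahead=* remaining=[* id ) $]
Step 18: reduce T->T * F. Stack=[( E + T] ptr=8 lookahead=* remaining=[* id ) $]
Step 19: shift *. Stack=[( E + T *] ptr=9 lookahead=id remaining=[id ) $]
Step 20: shift id. Stack=[( E + T * id] ptr=10 lookahead=) remaining=[) $]
Step 21: reduce F->id. Stack=[( E + T * F] ptr=10 lookahead=) remaining=[) $]
Step 22: reduce T->T * F. Stack=[( E + T] ptr=10 lookahead=) remaining=[) $]
Step 23: reduce E->E + T. Stack=[( E] ptr=10 lookahead=) remaining=[) $]
Step 24: shift ). Stack=[( E )] ptr=11 lookahead=$ remaining=[$]
Step 25: reduce F->( E ). Stack=[F] ptr=11 lookahead=$ remaining=[$]
Step 26: reduce T->F. Stack=[T] ptr=11 lookahead=$ remaining=[$]
Step 27: reduce E->T. Stack=[E] ptr=11 lookahead=$ remaining=[$]
Step 28: accept. Stack=[E] ptr=11 lookahead=$ remaining=[$]

Answer: 6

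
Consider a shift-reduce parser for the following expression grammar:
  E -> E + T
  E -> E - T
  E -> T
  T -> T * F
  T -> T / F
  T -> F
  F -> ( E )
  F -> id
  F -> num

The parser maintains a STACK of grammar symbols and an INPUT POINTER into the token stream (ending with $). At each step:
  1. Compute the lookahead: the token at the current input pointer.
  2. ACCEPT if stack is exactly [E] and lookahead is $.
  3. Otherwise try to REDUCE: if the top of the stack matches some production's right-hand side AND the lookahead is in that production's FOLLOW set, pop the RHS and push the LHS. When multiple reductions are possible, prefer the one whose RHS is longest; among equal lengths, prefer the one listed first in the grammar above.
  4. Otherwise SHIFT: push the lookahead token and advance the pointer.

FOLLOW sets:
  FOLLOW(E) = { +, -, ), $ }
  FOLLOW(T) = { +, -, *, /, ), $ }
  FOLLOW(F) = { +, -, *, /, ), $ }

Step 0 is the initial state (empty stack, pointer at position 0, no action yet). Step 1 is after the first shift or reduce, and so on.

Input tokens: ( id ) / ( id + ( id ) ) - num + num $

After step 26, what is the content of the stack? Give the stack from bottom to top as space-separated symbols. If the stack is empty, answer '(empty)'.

Answer: T / F

Derivation:
Step 1: shift (. Stack=[(] ptr=1 lookahead=id remaining=[id ) / ( id + ( id ) ) - num + num $]
Step 2: shift id. Stack=[( id] ptr=2 lookahead=) remaining=[) / ( id + ( id ) ) - num + num $]
Step 3: reduce F->id. Stack=[( F] ptr=2 lookahead=) remaining=[) / ( id + ( id ) ) - num + num $]
Step 4: reduce T->F. Stack=[( T] ptr=2 lookahead=) remaining=[) / ( id + ( id ) ) - num + num $]
Step 5: reduce E->T. Stack=[( E] ptr=2 lookahead=) remaining=[) / ( id + ( id ) ) - num + num $]
Step 6: shift ). Stack=[( E )] ptr=3 lookahead=/ remaining=[/ ( id + ( id ) ) - num + num $]
Step 7: reduce F->( E ). Stack=[F] ptr=3 lookahead=/ remaining=[/ ( id + ( id ) ) - num + num $]
Step 8: reduce T->F. Stack=[T] ptr=3 lookahead=/ remaining=[/ ( id + ( id ) ) - num + num $]
Step 9: shift /. Stack=[T /] ptr=4 lookahead=( remaining=[( id + ( id ) ) - num + num $]
Step 10: shift (. Stack=[T / (] ptr=5 lookahead=id remaining=[id + ( id ) ) - num + num $]
Step 11: shift id. Stack=[T / ( id] ptr=6 lookahead=+ remaining=[+ ( id ) ) - num + num $]
Step 12: reduce F->id. Stack=[T / ( F] ptr=6 lookahead=+ remaining=[+ ( id ) ) - num + num $]
Step 13: reduce T->F. Stack=[T / ( T] ptr=6 lookahead=+ remaining=[+ ( id ) ) - num + num $]
Step 14: reduce E->T. Stack=[T / ( E] ptr=6 lookahead=+ remaining=[+ ( id ) ) - num + num $]
Step 15: shift +. Stack=[T / ( E +] ptr=7 lookahead=( remaining=[( id ) ) - num + num $]
Step 16: shift (. Stack=[T / ( E + (] ptr=8 lookahead=id remaining=[id ) ) - num + num $]
Step 17: shift id. Stack=[T / ( E + ( id] ptr=9 lookahead=) remaining=[) ) - num + num $]
Step 18: reduce F->id. Stack=[T / ( E + ( F] ptr=9 lookahead=) remaining=[) ) - num + num $]
Step 19: reduce T->F. Stack=[T / ( E + ( T] ptr=9 lookahead=) remaining=[) ) - num + num $]
Step 20: reduce E->T. Stack=[T / ( E + ( E] ptr=9 lookahead=) remaining=[) ) - num + num $]
Step 21: shift ). Stack=[T / ( E + ( E )] ptr=10 lookahead=) remaining=[) - num + num $]
Step 22: reduce F->( E ). Stack=[T / ( E + F] ptr=10 lookahead=) remaining=[) - num + num $]
Step 23: reduce T->F. Stack=[T / ( E + T] ptr=10 lookahead=) remaining=[) - num + num $]
Step 24: reduce E->E + T. Stack=[T / ( E] ptr=10 lookahead=) remaining=[) - num + num $]
Step 25: shift ). Stack=[T / ( E )] ptr=11 lookahead=- remaining=[- num + num $]
Step 26: reduce F->( E ). Stack=[T / F] ptr=11 lookahead=- remaining=[- num + num $]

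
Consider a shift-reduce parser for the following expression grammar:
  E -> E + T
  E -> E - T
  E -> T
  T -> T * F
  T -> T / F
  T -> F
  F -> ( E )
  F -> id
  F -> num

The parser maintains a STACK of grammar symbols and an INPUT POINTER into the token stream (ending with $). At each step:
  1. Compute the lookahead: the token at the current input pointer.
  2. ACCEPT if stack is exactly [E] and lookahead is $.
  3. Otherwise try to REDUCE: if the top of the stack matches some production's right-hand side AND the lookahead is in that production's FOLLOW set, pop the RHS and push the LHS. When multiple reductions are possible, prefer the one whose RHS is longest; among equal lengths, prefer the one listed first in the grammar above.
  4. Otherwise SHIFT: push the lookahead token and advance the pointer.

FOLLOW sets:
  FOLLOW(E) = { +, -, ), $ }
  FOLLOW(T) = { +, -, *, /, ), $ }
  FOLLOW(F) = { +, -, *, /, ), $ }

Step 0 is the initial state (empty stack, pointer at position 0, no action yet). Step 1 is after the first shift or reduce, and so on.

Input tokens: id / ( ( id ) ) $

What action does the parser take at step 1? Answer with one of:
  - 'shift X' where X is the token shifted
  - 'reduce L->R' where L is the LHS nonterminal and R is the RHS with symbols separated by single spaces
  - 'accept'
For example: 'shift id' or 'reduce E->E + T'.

Answer: shift id

Derivation:
Step 1: shift id. Stack=[id] ptr=1 lookahead=/ remaining=[/ ( ( id ) ) $]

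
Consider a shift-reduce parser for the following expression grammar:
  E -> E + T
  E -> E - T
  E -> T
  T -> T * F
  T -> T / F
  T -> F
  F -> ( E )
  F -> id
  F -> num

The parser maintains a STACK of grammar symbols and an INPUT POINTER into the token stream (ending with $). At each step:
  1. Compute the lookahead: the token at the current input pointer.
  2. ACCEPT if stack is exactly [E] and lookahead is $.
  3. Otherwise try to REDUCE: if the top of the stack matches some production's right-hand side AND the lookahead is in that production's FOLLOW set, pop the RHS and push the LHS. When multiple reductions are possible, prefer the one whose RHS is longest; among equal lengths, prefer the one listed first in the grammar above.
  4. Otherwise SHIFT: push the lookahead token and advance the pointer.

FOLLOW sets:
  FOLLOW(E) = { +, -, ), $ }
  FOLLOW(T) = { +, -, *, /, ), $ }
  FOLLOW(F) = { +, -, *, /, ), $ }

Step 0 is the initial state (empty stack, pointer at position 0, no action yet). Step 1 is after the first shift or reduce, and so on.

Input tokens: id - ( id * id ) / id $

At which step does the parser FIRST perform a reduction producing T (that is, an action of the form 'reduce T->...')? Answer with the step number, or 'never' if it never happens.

Answer: 3

Derivation:
Step 1: shift id. Stack=[id] ptr=1 lookahead=- remaining=[- ( id * id ) / id $]
Step 2: reduce F->id. Stack=[F] ptr=1 lookahead=- remaining=[- ( id * id ) / id $]
Step 3: reduce T->F. Stack=[T] ptr=1 lookahead=- remaining=[- ( id * id ) / id $]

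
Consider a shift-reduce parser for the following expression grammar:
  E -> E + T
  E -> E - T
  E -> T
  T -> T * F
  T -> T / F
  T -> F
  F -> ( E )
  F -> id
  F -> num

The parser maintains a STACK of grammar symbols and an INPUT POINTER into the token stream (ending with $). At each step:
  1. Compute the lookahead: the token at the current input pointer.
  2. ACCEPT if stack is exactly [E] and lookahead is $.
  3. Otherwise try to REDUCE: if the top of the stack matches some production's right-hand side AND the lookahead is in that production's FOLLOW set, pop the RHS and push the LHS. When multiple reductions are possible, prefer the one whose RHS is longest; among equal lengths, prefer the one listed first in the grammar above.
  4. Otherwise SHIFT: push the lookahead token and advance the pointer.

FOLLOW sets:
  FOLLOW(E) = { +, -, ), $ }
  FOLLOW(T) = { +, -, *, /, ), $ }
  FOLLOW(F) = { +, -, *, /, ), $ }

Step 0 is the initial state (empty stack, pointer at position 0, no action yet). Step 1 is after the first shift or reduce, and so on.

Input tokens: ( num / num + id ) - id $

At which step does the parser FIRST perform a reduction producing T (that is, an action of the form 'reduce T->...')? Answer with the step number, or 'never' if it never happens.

Step 1: shift (. Stack=[(] ptr=1 lookahead=num remaining=[num / num + id ) - id $]
Step 2: shift num. Stack=[( num] ptr=2 lookahead=/ remaining=[/ num + id ) - id $]
Step 3: reduce F->num. Stack=[( F] ptr=2 lookahead=/ remaining=[/ num + id ) - id $]
Step 4: reduce T->F. Stack=[( T] ptr=2 lookahead=/ remaining=[/ num + id ) - id $]

Answer: 4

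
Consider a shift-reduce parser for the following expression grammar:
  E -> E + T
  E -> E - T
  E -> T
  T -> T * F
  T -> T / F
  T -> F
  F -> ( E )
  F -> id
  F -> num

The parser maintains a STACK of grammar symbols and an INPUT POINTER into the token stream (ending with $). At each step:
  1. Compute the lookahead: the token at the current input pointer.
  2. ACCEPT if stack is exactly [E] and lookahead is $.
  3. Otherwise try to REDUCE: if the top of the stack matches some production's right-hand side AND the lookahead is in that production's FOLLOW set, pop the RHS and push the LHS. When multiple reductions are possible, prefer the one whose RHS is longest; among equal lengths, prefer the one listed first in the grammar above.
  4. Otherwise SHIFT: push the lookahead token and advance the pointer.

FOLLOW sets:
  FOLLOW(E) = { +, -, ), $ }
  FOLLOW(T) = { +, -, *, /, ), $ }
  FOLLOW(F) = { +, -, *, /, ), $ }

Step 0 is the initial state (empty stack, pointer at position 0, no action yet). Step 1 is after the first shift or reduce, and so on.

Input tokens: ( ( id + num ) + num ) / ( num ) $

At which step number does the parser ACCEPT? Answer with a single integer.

Step 1: shift (. Stack=[(] ptr=1 lookahead=( remaining=[( id + num ) + num ) / ( num ) $]
Step 2: shift (. Stack=[( (] ptr=2 lookahead=id remaining=[id + num ) + num ) / ( num ) $]
Step 3: shift id. Stack=[( ( id] ptr=3 lookahead=+ remaining=[+ num ) + num ) / ( num ) $]
Step 4: reduce F->id. Stack=[( ( F] ptr=3 lookahead=+ remaining=[+ num ) + num ) / ( num ) $]
Step 5: reduce T->F. Stack=[( ( T] ptr=3 lookahead=+ remaining=[+ num ) + num ) / ( num ) $]
Step 6: reduce E->T. Stack=[( ( E] ptr=3 lookahead=+ remaining=[+ num ) + num ) / ( num ) $]
Step 7: shift +. Stack=[( ( E +] ptr=4 lookahead=num remaining=[num ) + num ) / ( num ) $]
Step 8: shift num. Stack=[( ( E + num] ptr=5 lookahead=) remaining=[) + num ) / ( num ) $]
Step 9: reduce F->num. Stack=[( ( E + F] ptr=5 lookahead=) remaining=[) + num ) / ( num ) $]
Step 10: reduce T->F. Stack=[( ( E + T] ptr=5 lookahead=) remaining=[) + num ) / ( num ) $]
Step 11: reduce E->E + T. Stack=[( ( E] ptr=5 lookahead=) remaining=[) + num ) / ( num ) $]
Step 12: shift ). Stack=[( ( E )] ptr=6 lookahead=+ remaining=[+ num ) / ( num ) $]
Step 13: reduce F->( E ). Stack=[( F] ptr=6 lookahead=+ remaining=[+ num ) / ( num ) $]
Step 14: reduce T->F. Stack=[( T] ptr=6 lookahead=+ remaining=[+ num ) / ( num ) $]
Step 15: reduce E->T. Stack=[( E] ptr=6 lookahead=+ remaining=[+ num ) / ( num ) $]
Step 16: shift +. Stack=[( E +] ptr=7 lookahead=num remaining=[num ) / ( num ) $]
Step 17: shift num. Stack=[( E + num] ptr=8 lookahead=) remaining=[) / ( num ) $]
Step 18: reduce F->num. Stack=[( E + F] ptr=8 lookahead=) remaining=[) / ( num ) $]
Step 19: reduce T->F. Stack=[( E + T] ptr=8 lookahead=) remaining=[) / ( num ) $]
Step 20: reduce E->E + T. Stack=[( E] ptr=8 lookahead=) remaining=[) / ( num ) $]
Step 21: shift ). Stack=[( E )] ptr=9 lookahead=/ remaining=[/ ( num ) $]
Step 22: reduce F->( E ). Stack=[F] ptr=9 lookahead=/ remaining=[/ ( num ) $]
Step 23: reduce T->F. Stack=[T] ptr=9 lookahead=/ remaining=[/ ( num ) $]
Step 24: shift /. Stack=[T /] ptr=10 lookahead=( remaining=[( num ) $]
Step 25: shift (. Stack=[T / (] ptr=11 lookahead=num remaining=[num ) $]
Step 26: shift num. Stack=[T / ( num] ptr=12 lookahead=) remaining=[) $]
Step 27: reduce F->num. Stack=[T / ( F] ptr=12 lookahead=) remaining=[) $]
Step 28: reduce T->F. Stack=[T / ( T] ptr=12 lookahead=) remaining=[) $]
Step 29: reduce E->T. Stack=[T / ( E] ptr=12 lookahead=) remaining=[) $]
Step 30: shift ). Stack=[T / ( E )] ptr=13 lookahead=$ remaining=[$]
Step 31: reduce F->( E ). Stack=[T / F] ptr=13 lookahead=$ remaining=[$]
Step 32: reduce T->T / F. Stack=[T] ptr=13 lookahead=$ remaining=[$]
Step 33: reduce E->T. Stack=[E] ptr=13 lookahead=$ remaining=[$]
Step 34: accept. Stack=[E] ptr=13 lookahead=$ remaining=[$]

Answer: 34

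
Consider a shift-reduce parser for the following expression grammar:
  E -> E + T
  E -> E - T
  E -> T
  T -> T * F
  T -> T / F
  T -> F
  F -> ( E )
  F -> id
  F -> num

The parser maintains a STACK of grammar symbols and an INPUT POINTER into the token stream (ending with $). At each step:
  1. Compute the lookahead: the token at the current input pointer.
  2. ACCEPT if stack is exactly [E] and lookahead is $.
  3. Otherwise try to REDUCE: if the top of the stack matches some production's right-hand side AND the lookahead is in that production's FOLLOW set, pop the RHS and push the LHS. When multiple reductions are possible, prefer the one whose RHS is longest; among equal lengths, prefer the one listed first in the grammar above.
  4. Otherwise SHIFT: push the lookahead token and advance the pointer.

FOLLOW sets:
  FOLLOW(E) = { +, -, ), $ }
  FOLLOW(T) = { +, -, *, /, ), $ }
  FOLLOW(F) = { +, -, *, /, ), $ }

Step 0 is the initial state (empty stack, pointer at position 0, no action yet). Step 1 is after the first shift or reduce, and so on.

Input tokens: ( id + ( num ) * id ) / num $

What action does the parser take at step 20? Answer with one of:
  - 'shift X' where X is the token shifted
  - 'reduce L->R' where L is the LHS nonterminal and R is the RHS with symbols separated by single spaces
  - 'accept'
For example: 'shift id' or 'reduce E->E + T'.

Step 1: shift (. Stack=[(] ptr=1 lookahead=id remaining=[id + ( num ) * id ) / num $]
Step 2: shift id. Stack=[( id] ptr=2 lookahead=+ remaining=[+ ( num ) * id ) / num $]
Step 3: reduce F->id. Stack=[( F] ptr=2 lookahead=+ remaining=[+ ( num ) * id ) / num $]
Step 4: reduce T->F. Stack=[( T] ptr=2 lookahead=+ remaining=[+ ( num ) * id ) / num $]
Step 5: reduce E->T. Stack=[( E] ptr=2 lookahead=+ remaining=[+ ( num ) * id ) / num $]
Step 6: shift +. Stack=[( E +] ptr=3 lookahead=( remaining=[( num ) * id ) / num $]
Step 7: shift (. Stack=[( E + (] ptr=4 lookahead=num remaining=[num ) * id ) / num $]
Step 8: shift num. Stack=[( E + ( num] ptr=5 lookahead=) remaining=[) * id ) / num $]
Step 9: reduce F->num. Stack=[( E + ( F] ptr=5 lookahead=) remaining=[) * id ) / num $]
Step 10: reduce T->F. Stack=[( E + ( T] ptr=5 lookahead=) remaining=[) * id ) / num $]
Step 11: reduce E->T. Stack=[( E + ( E] ptr=5 lookahead=) remaining=[) * id ) / num $]
Step 12: shift ). Stack=[( E + ( E )] ptr=6 lookahead=* remaining=[* id ) / num $]
Step 13: reduce F->( E ). Stack=[( E + F] ptr=6 lookahead=* remaining=[* id ) / num $]
Step 14: reduce T->F. Stack=[( E + T] ptr=6 lookahead=* remaining=[* id ) / num $]
Step 15: shift *. Stack=[( E + T *] ptr=7 lookahead=id remaining=[id ) / num $]
Step 16: shift id. Stack=[( E + T * id] ptr=8 lookahead=) remaining=[) / num $]
Step 17: reduce F->id. Stack=[( E + T * F] ptr=8 lookahead=) remaining=[) / num $]
Step 18: reduce T->T * F. Stack=[( E + T] ptr=8 lookahead=) remaining=[) / num $]
Step 19: reduce E->E + T. Stack=[( E] ptr=8 lookahead=) remaining=[) / num $]
Step 20: shift ). Stack=[( E )] ptr=9 lookahead=/ remaining=[/ num $]

Answer: shift )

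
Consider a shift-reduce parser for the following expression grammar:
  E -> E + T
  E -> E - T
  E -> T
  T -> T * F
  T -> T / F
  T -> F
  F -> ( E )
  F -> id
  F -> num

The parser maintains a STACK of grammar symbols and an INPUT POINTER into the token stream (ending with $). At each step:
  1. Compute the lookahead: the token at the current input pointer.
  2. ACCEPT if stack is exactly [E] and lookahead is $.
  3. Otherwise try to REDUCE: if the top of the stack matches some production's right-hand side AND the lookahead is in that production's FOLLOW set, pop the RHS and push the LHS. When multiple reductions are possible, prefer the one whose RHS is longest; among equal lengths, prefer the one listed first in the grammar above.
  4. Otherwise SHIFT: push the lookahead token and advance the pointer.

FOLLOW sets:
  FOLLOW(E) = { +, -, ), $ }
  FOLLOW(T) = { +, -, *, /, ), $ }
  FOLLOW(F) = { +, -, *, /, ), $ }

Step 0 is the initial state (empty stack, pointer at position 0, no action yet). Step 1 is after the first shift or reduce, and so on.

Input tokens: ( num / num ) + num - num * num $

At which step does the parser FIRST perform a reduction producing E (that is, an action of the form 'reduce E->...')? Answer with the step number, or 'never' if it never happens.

Step 1: shift (. Stack=[(] ptr=1 lookahead=num remaining=[num / num ) + num - num * num $]
Step 2: shift num. Stack=[( num] ptr=2 lookahead=/ remaining=[/ num ) + num - num * num $]
Step 3: reduce F->num. Stack=[( F] ptr=2 lookahead=/ remaining=[/ num ) + num - num * num $]
Step 4: reduce T->F. Stack=[( T] ptr=2 lookahead=/ remaining=[/ num ) + num - num * num $]
Step 5: shift /. Stack=[( T /] ptr=3 lookahead=num remaining=[num ) + num - num * num $]
Step 6: shift num. Stack=[( T / num] ptr=4 lookahead=) remaining=[) + num - num * num $]
Step 7: reduce F->num. Stack=[( T / F] ptr=4 lookahead=) remaining=[) + num - num * num $]
Step 8: reduce T->T / F. Stack=[( T] ptr=4 lookahead=) remaining=[) + num - num * num $]
Step 9: reduce E->T. Stack=[( E] ptr=4 lookahead=) remaining=[) + num - num * num $]

Answer: 9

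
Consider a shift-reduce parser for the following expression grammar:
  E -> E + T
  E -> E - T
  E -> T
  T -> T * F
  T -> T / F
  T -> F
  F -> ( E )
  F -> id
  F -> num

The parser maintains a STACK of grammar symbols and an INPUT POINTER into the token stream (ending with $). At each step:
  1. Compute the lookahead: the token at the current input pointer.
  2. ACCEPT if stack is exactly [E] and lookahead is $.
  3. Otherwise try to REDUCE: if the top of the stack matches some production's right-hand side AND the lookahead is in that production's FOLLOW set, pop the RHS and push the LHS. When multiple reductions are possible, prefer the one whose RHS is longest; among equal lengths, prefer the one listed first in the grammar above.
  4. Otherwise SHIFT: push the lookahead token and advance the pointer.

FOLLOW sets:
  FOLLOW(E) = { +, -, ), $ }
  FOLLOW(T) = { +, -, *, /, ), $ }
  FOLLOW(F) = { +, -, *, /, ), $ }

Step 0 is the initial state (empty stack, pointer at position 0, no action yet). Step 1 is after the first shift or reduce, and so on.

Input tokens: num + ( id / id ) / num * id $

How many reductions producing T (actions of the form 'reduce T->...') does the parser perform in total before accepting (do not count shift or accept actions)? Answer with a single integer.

Answer: 6

Derivation:
Step 1: shift num. Stack=[num] ptr=1 lookahead=+ remaining=[+ ( id / id ) / num * id $]
Step 2: reduce F->num. Stack=[F] ptr=1 lookahead=+ remaining=[+ ( id / id ) / num * id $]
Step 3: reduce T->F. Stack=[T] ptr=1 lookahead=+ remaining=[+ ( id / id ) / num * id $]
Step 4: reduce E->T. Stack=[E] ptr=1 lookahead=+ remaining=[+ ( id / id ) / num * id $]
Step 5: shift +. Stack=[E +] ptr=2 lookahead=( remaining=[( id / id ) / num * id $]
Step 6: shift (. Stack=[E + (] ptr=3 lookahead=id remaining=[id / id ) / num * id $]
Step 7: shift id. Stack=[E + ( id] ptr=4 lookahead=/ remaining=[/ id ) / num * id $]
Step 8: reduce F->id. Stack=[E + ( F] ptr=4 lookahead=/ remaining=[/ id ) / num * id $]
Step 9: reduce T->F. Stack=[E + ( T] ptr=4 lookahead=/ remaining=[/ id ) / num * id $]
Step 10: shift /. Stack=[E + ( T /] ptr=5 lookahead=id remaining=[id ) / num * id $]
Step 11: shift id. Stack=[E + ( T / id] ptr=6 lookahead=) remaining=[) / num * id $]
Step 12: reduce F->id. Stack=[E + ( T / F] ptr=6 lookahead=) remaining=[) / num * id $]
Step 13: reduce T->T / F. Stack=[E + ( T] ptr=6 lookahead=) remaining=[) / num * id $]
Step 14: reduce E->T. Stack=[E + ( E] ptr=6 lookahead=) remaining=[) / num * id $]
Step 15: shift ). Stack=[E + ( E )] ptr=7 lookahead=/ remaining=[/ num * id $]
Step 16: reduce F->( E ). Stack=[E + F] ptr=7 lookahead=/ remaining=[/ num * id $]
Step 17: reduce T->F. Stack=[E + T] ptr=7 lookahead=/ remaining=[/ num * id $]
Step 18: shift /. Stack=[E + T /] ptr=8 lookahead=num remaining=[num * id $]
Step 19: shift num. Stack=[E + T / num] ptr=9 lookahead=* remaining=[* id $]
Step 20: reduce F->num. Stack=[E + T / F] ptr=9 lookahead=* remaining=[* id $]
Step 21: reduce T->T / F. Stack=[E + T] ptr=9 lookahead=* remaining=[* id $]
Step 22: shift *. Stack=[E + T *] ptr=10 lookahead=id remaining=[id $]
Step 23: shift id. Stack=[E + T * id] ptr=11 lookahead=$ remaining=[$]
Step 24: reduce F->id. Stack=[E + T * F] ptr=11 lookahead=$ remaining=[$]
Step 25: reduce T->T * F. Stack=[E + T] ptr=11 lookahead=$ remaining=[$]
Step 26: reduce E->E + T. Stack=[E] ptr=11 lookahead=$ remaining=[$]
Step 27: accept. Stack=[E] ptr=11 lookahead=$ remaining=[$]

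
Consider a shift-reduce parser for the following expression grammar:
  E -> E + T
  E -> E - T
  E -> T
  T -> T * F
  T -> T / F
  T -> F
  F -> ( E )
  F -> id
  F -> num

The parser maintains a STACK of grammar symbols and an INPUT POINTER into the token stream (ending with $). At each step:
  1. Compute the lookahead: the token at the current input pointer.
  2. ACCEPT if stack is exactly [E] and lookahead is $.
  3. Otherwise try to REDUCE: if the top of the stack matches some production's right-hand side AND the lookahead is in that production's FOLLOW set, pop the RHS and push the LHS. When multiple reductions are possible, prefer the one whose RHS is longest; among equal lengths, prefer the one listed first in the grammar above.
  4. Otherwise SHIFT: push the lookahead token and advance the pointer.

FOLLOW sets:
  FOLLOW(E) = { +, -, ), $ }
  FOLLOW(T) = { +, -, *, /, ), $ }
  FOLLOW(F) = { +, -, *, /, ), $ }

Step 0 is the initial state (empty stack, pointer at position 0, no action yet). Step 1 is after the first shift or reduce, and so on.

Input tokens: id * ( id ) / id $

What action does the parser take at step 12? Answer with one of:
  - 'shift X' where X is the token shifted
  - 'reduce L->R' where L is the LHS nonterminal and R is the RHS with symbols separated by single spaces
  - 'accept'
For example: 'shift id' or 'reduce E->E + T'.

Answer: reduce T->T * F

Derivation:
Step 1: shift id. Stack=[id] ptr=1 lookahead=* remaining=[* ( id ) / id $]
Step 2: reduce F->id. Stack=[F] ptr=1 lookahead=* remaining=[* ( id ) / id $]
Step 3: reduce T->F. Stack=[T] ptr=1 lookahead=* remaining=[* ( id ) / id $]
Step 4: shift *. Stack=[T *] ptr=2 lookahead=( remaining=[( id ) / id $]
Step 5: shift (. Stack=[T * (] ptr=3 lookahead=id remaining=[id ) / id $]
Step 6: shift id. Stack=[T * ( id] ptr=4 lookahead=) remaining=[) / id $]
Step 7: reduce F->id. Stack=[T * ( F] ptr=4 lookahead=) remaining=[) / id $]
Step 8: reduce T->F. Stack=[T * ( T] ptr=4 lookahead=) remaining=[) / id $]
Step 9: reduce E->T. Stack=[T * ( E] ptr=4 lookahead=) remaining=[) / id $]
Step 10: shift ). Stack=[T * ( E )] ptr=5 lookahead=/ remaining=[/ id $]
Step 11: reduce F->( E ). Stack=[T * F] ptr=5 lookahead=/ remaining=[/ id $]
Step 12: reduce T->T * F. Stack=[T] ptr=5 lookahead=/ remaining=[/ id $]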